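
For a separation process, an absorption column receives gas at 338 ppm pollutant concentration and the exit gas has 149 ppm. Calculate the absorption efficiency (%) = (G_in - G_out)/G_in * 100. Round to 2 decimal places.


Efficiency = (G_in - G_out) / G_in * 100%
Efficiency = (338 - 149) / 338 * 100
Efficiency = 189 / 338 * 100
Efficiency = 55.92%


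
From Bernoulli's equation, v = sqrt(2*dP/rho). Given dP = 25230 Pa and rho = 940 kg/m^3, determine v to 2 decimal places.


v = sqrt(2*dP/rho)
v = sqrt(2*25230/940)
v = sqrt(53.680851)
v = 7.33 m/s


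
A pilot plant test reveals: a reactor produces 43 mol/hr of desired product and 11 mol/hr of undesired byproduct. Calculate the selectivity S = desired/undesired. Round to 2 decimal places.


S = desired product rate / undesired product rate
S = 43 / 11
S = 3.91


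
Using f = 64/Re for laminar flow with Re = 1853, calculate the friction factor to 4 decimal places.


f = 64 / Re
f = 64 / 1853
f = 0.0345


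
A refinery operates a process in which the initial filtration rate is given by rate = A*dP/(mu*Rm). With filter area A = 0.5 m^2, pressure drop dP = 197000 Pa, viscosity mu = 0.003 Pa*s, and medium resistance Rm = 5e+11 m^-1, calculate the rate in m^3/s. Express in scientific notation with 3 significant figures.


rate = A * dP / (mu * Rm)
rate = 0.5 * 197000 / (0.003 * 5e+11)
rate = 98500.0 / 1.500e+09
rate = 6.57e-05 m^3/s


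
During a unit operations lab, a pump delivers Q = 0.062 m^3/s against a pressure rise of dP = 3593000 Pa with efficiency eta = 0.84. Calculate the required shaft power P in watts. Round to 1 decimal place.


P = Q * dP / eta
P = 0.062 * 3593000 / 0.84
P = 222766.0 / 0.84
P = 265197.6 W


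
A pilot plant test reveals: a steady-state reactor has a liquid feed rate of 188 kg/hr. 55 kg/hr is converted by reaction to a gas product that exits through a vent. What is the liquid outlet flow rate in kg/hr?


Steady-state mass balance on the main outlet: F_out = F_in - F_removed
F_out = 188 - 55
F_out = 133 kg/hr


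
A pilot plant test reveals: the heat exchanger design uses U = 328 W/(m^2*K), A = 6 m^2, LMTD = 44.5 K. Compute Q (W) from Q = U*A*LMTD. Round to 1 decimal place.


Q = U * A * LMTD
Q = 328 * 6 * 44.5
Q = 87576.0 W


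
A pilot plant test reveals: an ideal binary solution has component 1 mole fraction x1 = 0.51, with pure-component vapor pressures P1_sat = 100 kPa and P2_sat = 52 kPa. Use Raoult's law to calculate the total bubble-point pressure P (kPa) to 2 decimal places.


P = x1*P1_sat + x2*P2_sat
x2 = 1 - x1 = 1 - 0.51 = 0.49
P = 0.51*100 + 0.49*52
P = 51.0 + 25.48
P = 76.48 kPa


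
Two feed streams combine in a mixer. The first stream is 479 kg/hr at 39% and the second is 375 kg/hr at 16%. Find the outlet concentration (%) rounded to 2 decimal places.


Mass balance on solute: F1*x1 + F2*x2 = F3*x3
F3 = F1 + F2 = 479 + 375 = 854 kg/hr
x3 = (F1*x1 + F2*x2)/F3
x3 = (479*0.39 + 375*0.16) / 854
x3 = 28.90%


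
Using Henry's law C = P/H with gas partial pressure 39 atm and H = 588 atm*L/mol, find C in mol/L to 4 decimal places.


C = P / H
C = 39 / 588
C = 0.0663 mol/L


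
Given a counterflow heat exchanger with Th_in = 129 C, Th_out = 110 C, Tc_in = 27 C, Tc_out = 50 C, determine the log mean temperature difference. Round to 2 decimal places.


dT1 = Th_in - Tc_out = 129 - 50 = 79
dT2 = Th_out - Tc_in = 110 - 27 = 83
LMTD = (dT1 - dT2) / ln(dT1/dT2)
LMTD = (79 - 83) / ln(79/83)
LMTD = 80.98 K


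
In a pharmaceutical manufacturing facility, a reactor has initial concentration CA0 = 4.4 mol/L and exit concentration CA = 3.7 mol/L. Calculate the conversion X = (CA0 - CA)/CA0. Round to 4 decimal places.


X = (CA0 - CA) / CA0
X = (4.4 - 3.7) / 4.4
X = 0.7 / 4.4
X = 0.1591


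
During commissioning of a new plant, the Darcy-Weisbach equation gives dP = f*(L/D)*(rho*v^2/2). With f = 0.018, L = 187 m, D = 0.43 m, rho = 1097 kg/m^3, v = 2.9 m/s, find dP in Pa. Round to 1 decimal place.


dP = f * (L/D) * (rho*v^2/2)
dP = 0.018 * (187/0.43) * (1097*2.9^2/2)
L/D = 434.88372093
rho*v^2/2 = 1097*8.41/2 = 4612.885
dP = 0.018 * 434.88372093 * 4612.885
dP = 36109.2 Pa


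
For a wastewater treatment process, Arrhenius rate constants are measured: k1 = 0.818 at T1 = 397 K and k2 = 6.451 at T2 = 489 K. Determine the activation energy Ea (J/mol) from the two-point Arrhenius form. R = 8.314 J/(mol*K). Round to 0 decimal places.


Ea = R * ln(k2/k1) / (1/T1 - 1/T2)
ln(k2/k1) = ln(6.451/0.818) = 2.0651281
1/T1 - 1/T2 = 1/397 - 1/489 = 0.000473901913
Ea = 8.314 * 2.0651281 / 0.000473901913
Ea = 36230 J/mol


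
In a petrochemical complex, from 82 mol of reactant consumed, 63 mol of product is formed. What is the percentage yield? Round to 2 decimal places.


Yield = (moles product / moles consumed) * 100%
Yield = (63 / 82) * 100
Yield = 0.7683 * 100
Yield = 76.83%


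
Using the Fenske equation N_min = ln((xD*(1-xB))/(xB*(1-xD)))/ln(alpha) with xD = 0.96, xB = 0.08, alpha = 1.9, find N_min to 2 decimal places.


N_min = ln((xD*(1-xB))/(xB*(1-xD))) / ln(alpha)
Numerator inside ln: 0.8832 / 0.0032 = 276.0
ln(276.0) = 5.620401
ln(alpha) = ln(1.9) = 0.641854
N_min = 5.620401 / 0.641854 = 8.76


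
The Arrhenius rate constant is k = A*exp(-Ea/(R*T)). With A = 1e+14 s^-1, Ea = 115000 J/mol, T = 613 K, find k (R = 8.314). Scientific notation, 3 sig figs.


k = A * exp(-Ea/(R*T))
k = 1e+14 * exp(-115000 / (8.314 * 613))
k = 1e+14 * exp(-22.564585)
k = 1.59e+04


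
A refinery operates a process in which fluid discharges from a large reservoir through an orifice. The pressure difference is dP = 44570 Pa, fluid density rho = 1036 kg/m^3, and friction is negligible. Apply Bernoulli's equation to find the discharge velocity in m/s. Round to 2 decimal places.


v = sqrt(2*dP/rho)
v = sqrt(2*44570/1036)
v = sqrt(86.042471)
v = 9.28 m/s


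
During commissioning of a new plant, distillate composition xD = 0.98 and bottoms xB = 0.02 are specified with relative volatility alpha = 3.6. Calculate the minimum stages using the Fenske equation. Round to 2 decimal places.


N_min = ln((xD*(1-xB))/(xB*(1-xD))) / ln(alpha)
Numerator inside ln: 0.9604 / 0.0004 = 2401.0
ln(2401.0) = 7.783641
ln(alpha) = ln(3.6) = 1.280934
N_min = 7.783641 / 1.280934 = 6.08


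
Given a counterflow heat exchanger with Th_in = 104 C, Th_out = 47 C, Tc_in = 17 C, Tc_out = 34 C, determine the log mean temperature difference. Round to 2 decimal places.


dT1 = Th_in - Tc_out = 104 - 34 = 70
dT2 = Th_out - Tc_in = 47 - 17 = 30
LMTD = (dT1 - dT2) / ln(dT1/dT2)
LMTD = (70 - 30) / ln(70/30)
LMTD = 47.21 K


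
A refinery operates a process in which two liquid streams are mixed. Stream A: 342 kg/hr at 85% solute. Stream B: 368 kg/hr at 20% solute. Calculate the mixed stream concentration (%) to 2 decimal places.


Mass balance on solute: F1*x1 + F2*x2 = F3*x3
F3 = F1 + F2 = 342 + 368 = 710 kg/hr
x3 = (F1*x1 + F2*x2)/F3
x3 = (342*0.85 + 368*0.2) / 710
x3 = 51.31%


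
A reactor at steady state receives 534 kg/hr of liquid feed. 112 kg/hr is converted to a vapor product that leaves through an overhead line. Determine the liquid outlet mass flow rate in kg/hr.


Steady-state mass balance on the main outlet: F_out = F_in - F_removed
F_out = 534 - 112
F_out = 422 kg/hr


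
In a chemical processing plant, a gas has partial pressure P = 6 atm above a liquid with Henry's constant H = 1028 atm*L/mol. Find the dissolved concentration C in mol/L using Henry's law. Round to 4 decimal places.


C = P / H
C = 6 / 1028
C = 0.0058 mol/L


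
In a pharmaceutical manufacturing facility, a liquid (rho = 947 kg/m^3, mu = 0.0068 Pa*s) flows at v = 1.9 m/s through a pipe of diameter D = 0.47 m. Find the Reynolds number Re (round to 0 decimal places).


Re = rho * v * D / mu
Re = 947 * 1.9 * 0.47 / 0.0068
Re = 845.671 / 0.0068
Re = 124363


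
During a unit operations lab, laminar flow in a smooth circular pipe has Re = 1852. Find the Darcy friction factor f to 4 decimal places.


f = 64 / Re
f = 64 / 1852
f = 0.0346


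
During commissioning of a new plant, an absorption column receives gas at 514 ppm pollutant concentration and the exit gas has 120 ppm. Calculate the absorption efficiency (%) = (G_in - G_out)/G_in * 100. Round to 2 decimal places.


Efficiency = (G_in - G_out) / G_in * 100%
Efficiency = (514 - 120) / 514 * 100
Efficiency = 394 / 514 * 100
Efficiency = 76.65%


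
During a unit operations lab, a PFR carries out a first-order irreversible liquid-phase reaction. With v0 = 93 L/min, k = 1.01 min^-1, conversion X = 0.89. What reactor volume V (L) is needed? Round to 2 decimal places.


V = (v0/k) * ln(1/(1-X))
V = (93/1.01) * ln(1/(1-0.89))
V = 92.079208 * ln(9.090909)
V = 92.079208 * 2.207275
V = 203.24 L


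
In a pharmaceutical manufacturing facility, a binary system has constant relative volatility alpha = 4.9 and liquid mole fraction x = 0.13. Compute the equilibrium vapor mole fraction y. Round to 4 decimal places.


y = alpha*x / (1 + (alpha-1)*x)
y = 4.9*0.13 / (1 + (4.9-1)*0.13)
y = 0.637 / (1 + 0.507)
y = 0.637 / 1.507
y = 0.4227


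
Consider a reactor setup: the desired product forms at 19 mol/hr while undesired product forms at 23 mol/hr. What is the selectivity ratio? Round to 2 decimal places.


S = desired product rate / undesired product rate
S = 19 / 23
S = 0.83


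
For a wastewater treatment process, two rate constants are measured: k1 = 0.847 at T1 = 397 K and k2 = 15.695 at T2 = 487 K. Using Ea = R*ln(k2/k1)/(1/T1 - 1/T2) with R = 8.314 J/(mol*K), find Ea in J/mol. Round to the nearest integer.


Ea = R * ln(k2/k1) / (1/T1 - 1/T2)
ln(k2/k1) = ln(15.695/0.847) = 2.9193968
1/T1 - 1/T2 = 1/397 - 1/487 = 0.000465503597
Ea = 8.314 * 2.9193968 / 0.000465503597
Ea = 52141 J/mol


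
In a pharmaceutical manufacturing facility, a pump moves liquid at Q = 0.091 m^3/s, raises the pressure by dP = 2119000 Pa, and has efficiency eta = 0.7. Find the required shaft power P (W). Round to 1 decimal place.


P = Q * dP / eta
P = 0.091 * 2119000 / 0.7
P = 192829.0 / 0.7
P = 275470.0 W


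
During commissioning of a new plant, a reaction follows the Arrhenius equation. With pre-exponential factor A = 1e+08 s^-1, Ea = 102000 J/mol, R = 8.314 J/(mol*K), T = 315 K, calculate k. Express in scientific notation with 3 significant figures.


k = A * exp(-Ea/(R*T))
k = 1e+08 * exp(-102000 / (8.314 * 315))
k = 1e+08 * exp(-38.947501)
k = 1.22e-09


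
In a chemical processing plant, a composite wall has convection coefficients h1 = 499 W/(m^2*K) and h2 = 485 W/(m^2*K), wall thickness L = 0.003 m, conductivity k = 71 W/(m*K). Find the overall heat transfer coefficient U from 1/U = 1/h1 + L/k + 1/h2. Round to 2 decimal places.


1/U = 1/h1 + L/k + 1/h2
1/U = 1/499 + 0.003/71 + 1/485
1/U = 0.002004008 + 4.22535e-05 + 0.0020618557
1/U = 0.0041081172
U = 243.42 W/(m^2*K)


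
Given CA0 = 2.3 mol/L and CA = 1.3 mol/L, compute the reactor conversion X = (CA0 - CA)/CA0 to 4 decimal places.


X = (CA0 - CA) / CA0
X = (2.3 - 1.3) / 2.3
X = 1.0 / 2.3
X = 0.4348


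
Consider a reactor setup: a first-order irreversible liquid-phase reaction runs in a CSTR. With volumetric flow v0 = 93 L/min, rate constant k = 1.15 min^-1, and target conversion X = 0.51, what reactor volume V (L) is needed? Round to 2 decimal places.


V = v0 * X / (k * (1 - X))
V = 93 * 0.51 / (1.15 * (1 - 0.51))
V = 47.43 / (1.15 * 0.49)
V = 47.43 / 0.5635
V = 84.17 L


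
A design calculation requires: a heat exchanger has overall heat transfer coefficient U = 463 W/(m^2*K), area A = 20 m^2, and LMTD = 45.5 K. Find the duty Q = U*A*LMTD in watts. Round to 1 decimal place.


Q = U * A * LMTD
Q = 463 * 20 * 45.5
Q = 421330.0 W


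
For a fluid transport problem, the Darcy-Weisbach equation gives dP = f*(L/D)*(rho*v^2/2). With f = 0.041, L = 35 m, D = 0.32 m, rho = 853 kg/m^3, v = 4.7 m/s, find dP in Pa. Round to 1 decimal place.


dP = f * (L/D) * (rho*v^2/2)
dP = 0.041 * (35/0.32) * (853*4.7^2/2)
L/D = 109.375
rho*v^2/2 = 853*22.09/2 = 9421.385
dP = 0.041 * 109.375 * 9421.385
dP = 42249.0 Pa


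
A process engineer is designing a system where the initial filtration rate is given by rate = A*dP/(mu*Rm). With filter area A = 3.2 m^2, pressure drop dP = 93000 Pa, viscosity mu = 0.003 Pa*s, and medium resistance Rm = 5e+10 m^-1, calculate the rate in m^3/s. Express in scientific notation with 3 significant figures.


rate = A * dP / (mu * Rm)
rate = 3.2 * 93000 / (0.003 * 5e+10)
rate = 297600.0 / 1.500e+08
rate = 1.98e-03 m^3/s


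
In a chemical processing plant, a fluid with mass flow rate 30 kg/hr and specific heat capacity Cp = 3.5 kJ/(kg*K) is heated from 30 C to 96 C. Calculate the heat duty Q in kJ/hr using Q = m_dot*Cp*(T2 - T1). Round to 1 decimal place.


Q = m_dot * Cp * (T2 - T1)
Q = 30 * 3.5 * (96 - 30)
Q = 30 * 3.5 * 66
Q = 6930.0 kJ/hr


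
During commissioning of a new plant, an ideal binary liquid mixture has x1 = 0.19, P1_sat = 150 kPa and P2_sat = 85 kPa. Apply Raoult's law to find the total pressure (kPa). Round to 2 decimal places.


P = x1*P1_sat + x2*P2_sat
x2 = 1 - x1 = 1 - 0.19 = 0.81
P = 0.19*150 + 0.81*85
P = 28.5 + 68.85
P = 97.35 kPa


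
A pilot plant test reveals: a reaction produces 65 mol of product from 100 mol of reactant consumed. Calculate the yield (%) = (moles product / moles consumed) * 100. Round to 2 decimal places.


Yield = (moles product / moles consumed) * 100%
Yield = (65 / 100) * 100
Yield = 0.65 * 100
Yield = 65.00%


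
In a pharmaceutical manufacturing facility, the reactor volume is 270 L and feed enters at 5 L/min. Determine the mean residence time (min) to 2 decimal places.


tau = V / v0
tau = 270 / 5
tau = 54.00 min


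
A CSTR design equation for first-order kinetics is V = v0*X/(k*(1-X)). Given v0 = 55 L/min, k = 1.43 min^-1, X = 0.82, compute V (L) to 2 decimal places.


V = v0 * X / (k * (1 - X))
V = 55 * 0.82 / (1.43 * (1 - 0.82))
V = 45.1 / (1.43 * 0.18)
V = 45.1 / 0.2574
V = 175.21 L


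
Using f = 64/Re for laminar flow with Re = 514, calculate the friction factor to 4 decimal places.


f = 64 / Re
f = 64 / 514
f = 0.1245


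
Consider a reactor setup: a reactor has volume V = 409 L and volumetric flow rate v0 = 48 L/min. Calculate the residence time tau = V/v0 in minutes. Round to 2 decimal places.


tau = V / v0
tau = 409 / 48
tau = 8.52 min


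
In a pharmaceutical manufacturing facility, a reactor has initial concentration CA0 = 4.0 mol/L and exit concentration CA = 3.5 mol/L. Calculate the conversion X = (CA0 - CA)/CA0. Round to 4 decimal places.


X = (CA0 - CA) / CA0
X = (4.0 - 3.5) / 4.0
X = 0.5 / 4.0
X = 0.1250


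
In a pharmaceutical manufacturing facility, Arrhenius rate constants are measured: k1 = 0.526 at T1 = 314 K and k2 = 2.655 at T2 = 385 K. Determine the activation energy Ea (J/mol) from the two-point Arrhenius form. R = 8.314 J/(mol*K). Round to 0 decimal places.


Ea = R * ln(k2/k1) / (1/T1 - 1/T2)
ln(k2/k1) = ln(2.655/0.526) = 1.6188987
1/T1 - 1/T2 = 1/314 - 1/385 = 0.000587310778
Ea = 8.314 * 1.6188987 / 0.000587310778
Ea = 22917 J/mol


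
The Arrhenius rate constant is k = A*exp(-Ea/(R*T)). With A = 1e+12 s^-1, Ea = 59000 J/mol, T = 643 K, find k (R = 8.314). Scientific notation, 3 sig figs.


k = A * exp(-Ea/(R*T))
k = 1e+12 * exp(-59000 / (8.314 * 643))
k = 1e+12 * exp(-11.036491)
k = 1.61e+07


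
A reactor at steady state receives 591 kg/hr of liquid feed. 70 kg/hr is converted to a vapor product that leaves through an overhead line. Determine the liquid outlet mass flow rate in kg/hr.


Steady-state mass balance on the main outlet: F_out = F_in - F_removed
F_out = 591 - 70
F_out = 521 kg/hr


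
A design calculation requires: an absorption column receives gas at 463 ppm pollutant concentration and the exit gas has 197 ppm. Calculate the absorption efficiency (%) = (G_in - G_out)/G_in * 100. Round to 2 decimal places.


Efficiency = (G_in - G_out) / G_in * 100%
Efficiency = (463 - 197) / 463 * 100
Efficiency = 266 / 463 * 100
Efficiency = 57.45%


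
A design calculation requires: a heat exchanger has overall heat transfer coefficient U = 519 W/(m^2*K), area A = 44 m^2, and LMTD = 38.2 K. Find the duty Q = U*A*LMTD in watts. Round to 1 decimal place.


Q = U * A * LMTD
Q = 519 * 44 * 38.2
Q = 872335.2 W


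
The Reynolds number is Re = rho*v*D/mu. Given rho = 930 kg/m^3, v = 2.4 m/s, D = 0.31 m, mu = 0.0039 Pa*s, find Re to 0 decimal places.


Re = rho * v * D / mu
Re = 930 * 2.4 * 0.31 / 0.0039
Re = 691.92 / 0.0039
Re = 177415


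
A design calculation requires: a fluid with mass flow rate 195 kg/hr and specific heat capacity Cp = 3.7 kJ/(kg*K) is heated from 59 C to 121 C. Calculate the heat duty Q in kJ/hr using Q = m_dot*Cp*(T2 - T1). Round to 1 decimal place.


Q = m_dot * Cp * (T2 - T1)
Q = 195 * 3.7 * (121 - 59)
Q = 195 * 3.7 * 62
Q = 44733.0 kJ/hr


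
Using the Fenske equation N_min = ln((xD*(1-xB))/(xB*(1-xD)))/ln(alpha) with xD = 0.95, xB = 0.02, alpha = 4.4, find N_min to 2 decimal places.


N_min = ln((xD*(1-xB))/(xB*(1-xD))) / ln(alpha)
Numerator inside ln: 0.931 / 0.001 = 931.0
ln(931.0) = 6.836259
ln(alpha) = ln(4.4) = 1.481605
N_min = 6.836259 / 1.481605 = 4.61


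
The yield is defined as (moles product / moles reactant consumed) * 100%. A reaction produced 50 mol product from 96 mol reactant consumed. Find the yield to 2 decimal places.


Yield = (moles product / moles consumed) * 100%
Yield = (50 / 96) * 100
Yield = 0.5208 * 100
Yield = 52.08%


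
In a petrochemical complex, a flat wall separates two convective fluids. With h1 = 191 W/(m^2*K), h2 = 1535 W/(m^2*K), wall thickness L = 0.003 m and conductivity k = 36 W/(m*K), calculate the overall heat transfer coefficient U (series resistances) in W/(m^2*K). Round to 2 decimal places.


1/U = 1/h1 + L/k + 1/h2
1/U = 1/191 + 0.003/36 + 1/1535
1/U = 0.0052356021 + 8.33333e-05 + 0.0006514658
1/U = 0.0059704012
U = 167.49 W/(m^2*K)


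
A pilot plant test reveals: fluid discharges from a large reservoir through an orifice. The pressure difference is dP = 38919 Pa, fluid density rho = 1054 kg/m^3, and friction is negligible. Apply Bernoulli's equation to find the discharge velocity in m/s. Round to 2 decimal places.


v = sqrt(2*dP/rho)
v = sqrt(2*38919/1054)
v = sqrt(73.850095)
v = 8.59 m/s


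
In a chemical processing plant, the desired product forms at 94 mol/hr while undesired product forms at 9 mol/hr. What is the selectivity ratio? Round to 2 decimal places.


S = desired product rate / undesired product rate
S = 94 / 9
S = 10.44


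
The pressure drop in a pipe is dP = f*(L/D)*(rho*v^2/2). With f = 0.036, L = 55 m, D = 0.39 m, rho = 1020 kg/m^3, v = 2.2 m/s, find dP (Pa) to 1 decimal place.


dP = f * (L/D) * (rho*v^2/2)
dP = 0.036 * (55/0.39) * (1020*2.2^2/2)
L/D = 141.02564103
rho*v^2/2 = 1020*4.84/2 = 2468.4
dP = 0.036 * 141.02564103 * 2468.4
dP = 12531.9 Pa


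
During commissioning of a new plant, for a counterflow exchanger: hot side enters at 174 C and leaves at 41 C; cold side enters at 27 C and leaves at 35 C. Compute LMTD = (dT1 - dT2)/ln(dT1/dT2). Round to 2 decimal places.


dT1 = Th_in - Tc_out = 174 - 35 = 139
dT2 = Th_out - Tc_in = 41 - 27 = 14
LMTD = (dT1 - dT2) / ln(dT1/dT2)
LMTD = (139 - 14) / ln(139/14)
LMTD = 54.46 K


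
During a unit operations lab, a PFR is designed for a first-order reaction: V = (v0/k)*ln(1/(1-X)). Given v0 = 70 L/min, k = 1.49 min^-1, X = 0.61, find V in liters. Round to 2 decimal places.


V = (v0/k) * ln(1/(1-X))
V = (70/1.49) * ln(1/(1-0.61))
V = 46.979866 * ln(2.564103)
V = 46.979866 * 0.941609
V = 44.24 L


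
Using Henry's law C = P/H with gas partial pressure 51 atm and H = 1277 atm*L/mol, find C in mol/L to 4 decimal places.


C = P / H
C = 51 / 1277
C = 0.0399 mol/L


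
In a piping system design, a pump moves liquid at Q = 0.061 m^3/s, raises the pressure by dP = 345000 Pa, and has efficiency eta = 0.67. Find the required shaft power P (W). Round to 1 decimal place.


P = Q * dP / eta
P = 0.061 * 345000 / 0.67
P = 21045.0 / 0.67
P = 31410.4 W


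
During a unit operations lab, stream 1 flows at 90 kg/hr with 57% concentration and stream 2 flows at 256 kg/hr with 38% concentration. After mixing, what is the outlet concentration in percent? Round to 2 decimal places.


Mass balance on solute: F1*x1 + F2*x2 = F3*x3
F3 = F1 + F2 = 90 + 256 = 346 kg/hr
x3 = (F1*x1 + F2*x2)/F3
x3 = (90*0.57 + 256*0.38) / 346
x3 = 42.94%


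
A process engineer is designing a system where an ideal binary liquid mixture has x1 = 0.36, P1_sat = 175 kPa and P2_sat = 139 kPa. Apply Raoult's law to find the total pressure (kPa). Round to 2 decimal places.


P = x1*P1_sat + x2*P2_sat
x2 = 1 - x1 = 1 - 0.36 = 0.64
P = 0.36*175 + 0.64*139
P = 63.0 + 88.96
P = 151.96 kPa


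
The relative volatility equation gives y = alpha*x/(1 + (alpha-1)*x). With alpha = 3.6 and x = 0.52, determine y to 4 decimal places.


y = alpha*x / (1 + (alpha-1)*x)
y = 3.6*0.52 / (1 + (3.6-1)*0.52)
y = 1.872 / (1 + 1.352)
y = 1.872 / 2.352
y = 0.7959


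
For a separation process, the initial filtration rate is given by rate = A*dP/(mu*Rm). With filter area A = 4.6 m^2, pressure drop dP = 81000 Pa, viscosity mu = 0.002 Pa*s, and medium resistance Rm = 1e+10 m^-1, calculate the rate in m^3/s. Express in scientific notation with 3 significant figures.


rate = A * dP / (mu * Rm)
rate = 4.6 * 81000 / (0.002 * 1e+10)
rate = 372600.0 / 2.000e+07
rate = 1.86e-02 m^3/s


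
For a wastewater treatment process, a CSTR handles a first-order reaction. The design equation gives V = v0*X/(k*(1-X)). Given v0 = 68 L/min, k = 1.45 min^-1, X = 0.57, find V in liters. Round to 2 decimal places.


V = v0 * X / (k * (1 - X))
V = 68 * 0.57 / (1.45 * (1 - 0.57))
V = 38.76 / (1.45 * 0.43)
V = 38.76 / 0.6235
V = 62.17 L


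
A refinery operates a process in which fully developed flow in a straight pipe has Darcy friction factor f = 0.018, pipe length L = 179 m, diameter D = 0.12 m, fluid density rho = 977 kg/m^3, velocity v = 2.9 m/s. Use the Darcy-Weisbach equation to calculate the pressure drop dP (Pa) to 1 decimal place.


dP = f * (L/D) * (rho*v^2/2)
dP = 0.018 * (179/0.12) * (977*2.9^2/2)
L/D = 1491.66666667
rho*v^2/2 = 977*8.41/2 = 4108.285
dP = 0.018 * 1491.66666667 * 4108.285
dP = 110307.5 Pa


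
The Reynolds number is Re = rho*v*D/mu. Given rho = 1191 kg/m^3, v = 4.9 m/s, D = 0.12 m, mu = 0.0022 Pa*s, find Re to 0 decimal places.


Re = rho * v * D / mu
Re = 1191 * 4.9 * 0.12 / 0.0022
Re = 700.308 / 0.0022
Re = 318322


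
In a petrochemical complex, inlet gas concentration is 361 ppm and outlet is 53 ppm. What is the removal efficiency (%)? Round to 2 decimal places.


Efficiency = (G_in - G_out) / G_in * 100%
Efficiency = (361 - 53) / 361 * 100
Efficiency = 308 / 361 * 100
Efficiency = 85.32%


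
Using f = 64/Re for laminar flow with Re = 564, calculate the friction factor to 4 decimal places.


f = 64 / Re
f = 64 / 564
f = 0.1135


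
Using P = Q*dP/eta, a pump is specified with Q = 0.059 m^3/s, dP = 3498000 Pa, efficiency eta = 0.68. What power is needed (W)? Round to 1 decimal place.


P = Q * dP / eta
P = 0.059 * 3498000 / 0.68
P = 206382.0 / 0.68
P = 303502.9 W


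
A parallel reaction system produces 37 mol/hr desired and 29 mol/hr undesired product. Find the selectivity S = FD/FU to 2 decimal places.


S = desired product rate / undesired product rate
S = 37 / 29
S = 1.28


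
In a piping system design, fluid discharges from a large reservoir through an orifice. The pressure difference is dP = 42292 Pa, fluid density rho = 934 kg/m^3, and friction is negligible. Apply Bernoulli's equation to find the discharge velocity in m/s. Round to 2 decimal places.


v = sqrt(2*dP/rho)
v = sqrt(2*42292/934)
v = sqrt(90.561028)
v = 9.52 m/s


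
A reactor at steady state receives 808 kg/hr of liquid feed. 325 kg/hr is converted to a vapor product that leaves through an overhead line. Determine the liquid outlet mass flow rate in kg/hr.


Steady-state mass balance on the main outlet: F_out = F_in - F_removed
F_out = 808 - 325
F_out = 483 kg/hr


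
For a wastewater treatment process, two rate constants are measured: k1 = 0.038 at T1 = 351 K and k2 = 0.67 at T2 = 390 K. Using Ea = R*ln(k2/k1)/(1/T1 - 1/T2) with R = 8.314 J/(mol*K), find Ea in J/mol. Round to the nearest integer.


Ea = R * ln(k2/k1) / (1/T1 - 1/T2)
ln(k2/k1) = ln(0.67/0.038) = 2.8696916
1/T1 - 1/T2 = 1/351 - 1/390 = 0.000284900285
Ea = 8.314 * 2.8696916 / 0.000284900285
Ea = 83744 J/mol


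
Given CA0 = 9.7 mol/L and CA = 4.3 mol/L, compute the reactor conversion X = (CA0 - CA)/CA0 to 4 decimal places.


X = (CA0 - CA) / CA0
X = (9.7 - 4.3) / 9.7
X = 5.4 / 9.7
X = 0.5567


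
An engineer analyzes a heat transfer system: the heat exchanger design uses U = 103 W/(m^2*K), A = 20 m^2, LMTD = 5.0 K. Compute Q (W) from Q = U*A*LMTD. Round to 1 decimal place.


Q = U * A * LMTD
Q = 103 * 20 * 5.0
Q = 10300.0 W


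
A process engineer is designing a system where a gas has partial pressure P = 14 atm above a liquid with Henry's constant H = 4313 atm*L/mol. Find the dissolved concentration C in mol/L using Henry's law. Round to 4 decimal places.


C = P / H
C = 14 / 4313
C = 0.0032 mol/L


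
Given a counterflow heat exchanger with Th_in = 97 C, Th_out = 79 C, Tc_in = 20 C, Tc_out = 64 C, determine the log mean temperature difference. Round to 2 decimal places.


dT1 = Th_in - Tc_out = 97 - 64 = 33
dT2 = Th_out - Tc_in = 79 - 20 = 59
LMTD = (dT1 - dT2) / ln(dT1/dT2)
LMTD = (33 - 59) / ln(33/59)
LMTD = 44.75 K


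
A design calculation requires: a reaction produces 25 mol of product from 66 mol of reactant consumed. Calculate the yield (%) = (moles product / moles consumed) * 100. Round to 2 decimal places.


Yield = (moles product / moles consumed) * 100%
Yield = (25 / 66) * 100
Yield = 0.3788 * 100
Yield = 37.88%


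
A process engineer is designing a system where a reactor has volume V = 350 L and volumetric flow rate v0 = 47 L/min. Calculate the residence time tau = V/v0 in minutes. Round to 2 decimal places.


tau = V / v0
tau = 350 / 47
tau = 7.45 min


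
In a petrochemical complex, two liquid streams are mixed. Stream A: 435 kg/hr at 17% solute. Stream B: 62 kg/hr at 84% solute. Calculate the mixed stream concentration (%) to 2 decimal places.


Mass balance on solute: F1*x1 + F2*x2 = F3*x3
F3 = F1 + F2 = 435 + 62 = 497 kg/hr
x3 = (F1*x1 + F2*x2)/F3
x3 = (435*0.17 + 62*0.84) / 497
x3 = 25.36%


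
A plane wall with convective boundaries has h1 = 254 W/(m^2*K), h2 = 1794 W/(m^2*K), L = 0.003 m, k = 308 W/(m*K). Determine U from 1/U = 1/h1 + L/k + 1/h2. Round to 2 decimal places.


1/U = 1/h1 + L/k + 1/h2
1/U = 1/254 + 0.003/308 + 1/1794
1/U = 0.0039370079 + 9.7403e-06 + 0.0005574136
1/U = 0.0045041618
U = 222.02 W/(m^2*K)


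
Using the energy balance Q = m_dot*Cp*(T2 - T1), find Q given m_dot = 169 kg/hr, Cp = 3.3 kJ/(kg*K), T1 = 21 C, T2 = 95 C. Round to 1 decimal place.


Q = m_dot * Cp * (T2 - T1)
Q = 169 * 3.3 * (95 - 21)
Q = 169 * 3.3 * 74
Q = 41269.8 kJ/hr


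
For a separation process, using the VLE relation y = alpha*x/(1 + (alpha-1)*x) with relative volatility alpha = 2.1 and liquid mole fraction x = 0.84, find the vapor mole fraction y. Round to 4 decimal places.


y = alpha*x / (1 + (alpha-1)*x)
y = 2.1*0.84 / (1 + (2.1-1)*0.84)
y = 1.764 / (1 + 0.924)
y = 1.764 / 1.924
y = 0.9168


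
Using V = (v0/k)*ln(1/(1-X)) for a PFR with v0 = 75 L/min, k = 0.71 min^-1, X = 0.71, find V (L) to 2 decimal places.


V = (v0/k) * ln(1/(1-X))
V = (75/0.71) * ln(1/(1-0.71))
V = 105.633803 * ln(3.448276)
V = 105.633803 * 1.237874
V = 130.76 L


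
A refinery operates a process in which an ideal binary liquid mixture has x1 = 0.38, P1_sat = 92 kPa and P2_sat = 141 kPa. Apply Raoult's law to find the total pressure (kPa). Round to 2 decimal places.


P = x1*P1_sat + x2*P2_sat
x2 = 1 - x1 = 1 - 0.38 = 0.62
P = 0.38*92 + 0.62*141
P = 34.96 + 87.42
P = 122.38 kPa


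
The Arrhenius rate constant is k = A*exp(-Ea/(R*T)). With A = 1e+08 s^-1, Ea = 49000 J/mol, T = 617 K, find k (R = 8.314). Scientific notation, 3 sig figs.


k = A * exp(-Ea/(R*T))
k = 1e+08 * exp(-49000 / (8.314 * 617))
k = 1e+08 * exp(-9.552145)
k = 7.10e+03


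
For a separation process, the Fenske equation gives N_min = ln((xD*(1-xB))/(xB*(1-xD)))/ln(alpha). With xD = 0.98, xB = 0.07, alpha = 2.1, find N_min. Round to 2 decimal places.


N_min = ln((xD*(1-xB))/(xB*(1-xD))) / ln(alpha)
Numerator inside ln: 0.9114 / 0.0014 = 651.0
ln(651.0) = 6.47851
ln(alpha) = ln(2.1) = 0.741937
N_min = 6.47851 / 0.741937 = 8.73


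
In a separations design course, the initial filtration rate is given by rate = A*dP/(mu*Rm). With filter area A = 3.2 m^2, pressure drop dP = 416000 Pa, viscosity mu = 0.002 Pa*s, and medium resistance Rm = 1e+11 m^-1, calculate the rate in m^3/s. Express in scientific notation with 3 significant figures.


rate = A * dP / (mu * Rm)
rate = 3.2 * 416000 / (0.002 * 1e+11)
rate = 1331200.0 / 2.000e+08
rate = 6.66e-03 m^3/s


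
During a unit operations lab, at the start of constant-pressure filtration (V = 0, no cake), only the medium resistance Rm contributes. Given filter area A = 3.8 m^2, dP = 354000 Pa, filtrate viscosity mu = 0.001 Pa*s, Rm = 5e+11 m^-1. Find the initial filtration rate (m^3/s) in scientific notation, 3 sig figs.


rate = A * dP / (mu * Rm)
rate = 3.8 * 354000 / (0.001 * 5e+11)
rate = 1345200.0 / 5.000e+08
rate = 2.69e-03 m^3/s


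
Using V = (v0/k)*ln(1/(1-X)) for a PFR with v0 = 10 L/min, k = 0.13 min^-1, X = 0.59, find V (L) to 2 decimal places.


V = (v0/k) * ln(1/(1-X))
V = (10/0.13) * ln(1/(1-0.59))
V = 76.923077 * ln(2.439024)
V = 76.923077 * 0.891598
V = 68.58 L


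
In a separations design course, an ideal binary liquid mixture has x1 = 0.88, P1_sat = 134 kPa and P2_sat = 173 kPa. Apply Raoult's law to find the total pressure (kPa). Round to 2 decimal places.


P = x1*P1_sat + x2*P2_sat
x2 = 1 - x1 = 1 - 0.88 = 0.12
P = 0.88*134 + 0.12*173
P = 117.92 + 20.76
P = 138.68 kPa


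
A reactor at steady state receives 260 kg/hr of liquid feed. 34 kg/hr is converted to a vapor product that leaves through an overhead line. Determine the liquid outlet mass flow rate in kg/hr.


Steady-state mass balance on the main outlet: F_out = F_in - F_removed
F_out = 260 - 34
F_out = 226 kg/hr


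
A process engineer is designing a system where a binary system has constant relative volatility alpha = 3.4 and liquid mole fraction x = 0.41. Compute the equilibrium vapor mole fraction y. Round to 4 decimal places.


y = alpha*x / (1 + (alpha-1)*x)
y = 3.4*0.41 / (1 + (3.4-1)*0.41)
y = 1.394 / (1 + 0.984)
y = 1.394 / 1.984
y = 0.7026


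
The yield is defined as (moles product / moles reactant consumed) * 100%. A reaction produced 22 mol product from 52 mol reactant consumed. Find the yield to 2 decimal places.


Yield = (moles product / moles consumed) * 100%
Yield = (22 / 52) * 100
Yield = 0.4231 * 100
Yield = 42.31%


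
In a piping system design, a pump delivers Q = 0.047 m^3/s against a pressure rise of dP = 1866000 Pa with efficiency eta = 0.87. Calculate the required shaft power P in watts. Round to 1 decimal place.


P = Q * dP / eta
P = 0.047 * 1866000 / 0.87
P = 87702.0 / 0.87
P = 100806.9 W


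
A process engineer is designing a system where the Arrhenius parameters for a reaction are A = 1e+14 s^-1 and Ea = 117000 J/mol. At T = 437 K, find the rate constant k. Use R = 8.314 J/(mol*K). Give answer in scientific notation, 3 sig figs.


k = A * exp(-Ea/(R*T))
k = 1e+14 * exp(-117000 / (8.314 * 437))
k = 1e+14 * exp(-32.202857)
k = 1.03e+00


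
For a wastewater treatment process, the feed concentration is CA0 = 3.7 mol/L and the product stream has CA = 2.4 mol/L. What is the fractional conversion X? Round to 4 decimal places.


X = (CA0 - CA) / CA0
X = (3.7 - 2.4) / 3.7
X = 1.3 / 3.7
X = 0.3514


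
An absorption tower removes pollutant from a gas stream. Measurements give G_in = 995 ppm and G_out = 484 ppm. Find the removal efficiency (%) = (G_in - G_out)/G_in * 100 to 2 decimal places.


Efficiency = (G_in - G_out) / G_in * 100%
Efficiency = (995 - 484) / 995 * 100
Efficiency = 511 / 995 * 100
Efficiency = 51.36%


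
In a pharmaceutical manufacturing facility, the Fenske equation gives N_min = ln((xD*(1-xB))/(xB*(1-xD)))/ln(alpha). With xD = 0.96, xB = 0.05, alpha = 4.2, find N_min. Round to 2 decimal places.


N_min = ln((xD*(1-xB))/(xB*(1-xD))) / ln(alpha)
Numerator inside ln: 0.912 / 0.002 = 456.0
ln(456.0) = 6.122493
ln(alpha) = ln(4.2) = 1.435085
N_min = 6.122493 / 1.435085 = 4.27


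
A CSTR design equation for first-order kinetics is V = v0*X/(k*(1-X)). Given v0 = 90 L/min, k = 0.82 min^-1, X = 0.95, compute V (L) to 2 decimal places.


V = v0 * X / (k * (1 - X))
V = 90 * 0.95 / (0.82 * (1 - 0.95))
V = 85.5 / (0.82 * 0.05)
V = 85.5 / 0.041
V = 2085.37 L


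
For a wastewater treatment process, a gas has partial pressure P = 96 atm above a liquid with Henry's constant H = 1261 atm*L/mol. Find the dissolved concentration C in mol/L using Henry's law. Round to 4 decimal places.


C = P / H
C = 96 / 1261
C = 0.0761 mol/L


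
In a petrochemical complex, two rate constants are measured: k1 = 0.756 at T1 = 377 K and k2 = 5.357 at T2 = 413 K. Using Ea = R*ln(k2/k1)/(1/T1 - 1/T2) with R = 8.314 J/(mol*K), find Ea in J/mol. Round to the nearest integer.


Ea = R * ln(k2/k1) / (1/T1 - 1/T2)
ln(k2/k1) = ln(5.357/0.756) = 1.958118
1/T1 - 1/T2 = 1/377 - 1/413 = 0.000231212388
Ea = 8.314 * 1.958118 / 0.000231212388
Ea = 70411 J/mol


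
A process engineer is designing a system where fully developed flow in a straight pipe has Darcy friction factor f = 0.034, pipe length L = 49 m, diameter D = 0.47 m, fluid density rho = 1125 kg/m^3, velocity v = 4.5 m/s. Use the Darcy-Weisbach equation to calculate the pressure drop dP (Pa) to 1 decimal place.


dP = f * (L/D) * (rho*v^2/2)
dP = 0.034 * (49/0.47) * (1125*4.5^2/2)
L/D = 104.25531915
rho*v^2/2 = 1125*20.25/2 = 11390.625
dP = 0.034 * 104.25531915 * 11390.625
dP = 40376.1 Pa


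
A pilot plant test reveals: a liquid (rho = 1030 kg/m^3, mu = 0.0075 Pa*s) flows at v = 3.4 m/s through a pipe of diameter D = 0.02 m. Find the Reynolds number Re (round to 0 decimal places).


Re = rho * v * D / mu
Re = 1030 * 3.4 * 0.02 / 0.0075
Re = 70.04 / 0.0075
Re = 9339


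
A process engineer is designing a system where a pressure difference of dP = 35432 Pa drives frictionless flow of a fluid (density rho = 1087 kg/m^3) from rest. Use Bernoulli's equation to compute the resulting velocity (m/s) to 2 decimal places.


v = sqrt(2*dP/rho)
v = sqrt(2*35432/1087)
v = sqrt(65.192272)
v = 8.07 m/s


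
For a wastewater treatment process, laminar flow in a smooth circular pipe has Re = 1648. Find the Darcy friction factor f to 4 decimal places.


f = 64 / Re
f = 64 / 1648
f = 0.0388


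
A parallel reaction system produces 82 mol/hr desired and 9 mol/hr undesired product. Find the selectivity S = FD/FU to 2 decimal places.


S = desired product rate / undesired product rate
S = 82 / 9
S = 9.11


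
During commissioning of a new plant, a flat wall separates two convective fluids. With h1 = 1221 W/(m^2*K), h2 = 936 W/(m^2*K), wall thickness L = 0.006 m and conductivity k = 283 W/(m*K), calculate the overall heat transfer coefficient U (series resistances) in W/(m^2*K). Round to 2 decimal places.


1/U = 1/h1 + L/k + 1/h2
1/U = 1/1221 + 0.006/283 + 1/936
1/U = 0.0008190008 + 2.12014e-05 + 0.0010683761
1/U = 0.0019085783
U = 523.95 W/(m^2*K)


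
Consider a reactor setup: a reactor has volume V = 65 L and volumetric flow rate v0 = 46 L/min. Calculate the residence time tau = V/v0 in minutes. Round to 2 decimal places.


tau = V / v0
tau = 65 / 46
tau = 1.41 min


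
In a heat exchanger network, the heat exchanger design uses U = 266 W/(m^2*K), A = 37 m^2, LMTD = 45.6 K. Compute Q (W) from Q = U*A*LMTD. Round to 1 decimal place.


Q = U * A * LMTD
Q = 266 * 37 * 45.6
Q = 448795.2 W


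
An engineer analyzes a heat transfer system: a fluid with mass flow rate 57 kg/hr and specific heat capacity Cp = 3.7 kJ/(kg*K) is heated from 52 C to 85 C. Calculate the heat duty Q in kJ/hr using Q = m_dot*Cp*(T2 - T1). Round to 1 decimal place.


Q = m_dot * Cp * (T2 - T1)
Q = 57 * 3.7 * (85 - 52)
Q = 57 * 3.7 * 33
Q = 6959.7 kJ/hr


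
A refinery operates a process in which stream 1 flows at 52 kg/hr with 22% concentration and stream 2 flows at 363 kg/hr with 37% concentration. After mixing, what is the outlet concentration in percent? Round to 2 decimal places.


Mass balance on solute: F1*x1 + F2*x2 = F3*x3
F3 = F1 + F2 = 52 + 363 = 415 kg/hr
x3 = (F1*x1 + F2*x2)/F3
x3 = (52*0.22 + 363*0.37) / 415
x3 = 35.12%


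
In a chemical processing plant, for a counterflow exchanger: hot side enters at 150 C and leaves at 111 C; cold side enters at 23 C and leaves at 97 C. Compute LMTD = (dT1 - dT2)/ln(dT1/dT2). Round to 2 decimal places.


dT1 = Th_in - Tc_out = 150 - 97 = 53
dT2 = Th_out - Tc_in = 111 - 23 = 88
LMTD = (dT1 - dT2) / ln(dT1/dT2)
LMTD = (53 - 88) / ln(53/88)
LMTD = 69.03 K


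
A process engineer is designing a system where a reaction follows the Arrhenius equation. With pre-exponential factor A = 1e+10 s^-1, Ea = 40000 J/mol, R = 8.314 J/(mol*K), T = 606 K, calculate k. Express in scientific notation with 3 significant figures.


k = A * exp(-Ea/(R*T))
k = 1e+10 * exp(-40000 / (8.314 * 606))
k = 1e+10 * exp(-7.939211)
k = 3.56e+06


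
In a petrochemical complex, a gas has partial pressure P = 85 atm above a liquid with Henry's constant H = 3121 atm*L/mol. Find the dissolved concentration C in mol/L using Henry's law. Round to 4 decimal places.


C = P / H
C = 85 / 3121
C = 0.0272 mol/L


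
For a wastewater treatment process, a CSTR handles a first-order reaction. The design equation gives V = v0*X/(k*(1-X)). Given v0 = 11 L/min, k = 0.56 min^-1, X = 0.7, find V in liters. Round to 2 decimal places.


V = v0 * X / (k * (1 - X))
V = 11 * 0.7 / (0.56 * (1 - 0.7))
V = 7.7 / (0.56 * 0.3)
V = 7.7 / 0.168
V = 45.83 L


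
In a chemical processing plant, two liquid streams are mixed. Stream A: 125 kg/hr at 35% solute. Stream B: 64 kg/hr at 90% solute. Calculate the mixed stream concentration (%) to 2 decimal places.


Mass balance on solute: F1*x1 + F2*x2 = F3*x3
F3 = F1 + F2 = 125 + 64 = 189 kg/hr
x3 = (F1*x1 + F2*x2)/F3
x3 = (125*0.35 + 64*0.9) / 189
x3 = 53.62%


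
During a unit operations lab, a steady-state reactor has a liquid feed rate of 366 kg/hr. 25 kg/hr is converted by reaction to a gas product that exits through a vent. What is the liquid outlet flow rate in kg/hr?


Steady-state mass balance on the main outlet: F_out = F_in - F_removed
F_out = 366 - 25
F_out = 341 kg/hr


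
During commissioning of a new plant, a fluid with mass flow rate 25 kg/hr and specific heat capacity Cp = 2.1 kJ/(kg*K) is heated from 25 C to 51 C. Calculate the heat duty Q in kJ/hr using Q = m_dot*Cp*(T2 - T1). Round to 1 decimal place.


Q = m_dot * Cp * (T2 - T1)
Q = 25 * 2.1 * (51 - 25)
Q = 25 * 2.1 * 26
Q = 1365.0 kJ/hr


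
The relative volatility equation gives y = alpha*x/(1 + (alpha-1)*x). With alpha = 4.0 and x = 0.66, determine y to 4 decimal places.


y = alpha*x / (1 + (alpha-1)*x)
y = 4.0*0.66 / (1 + (4.0-1)*0.66)
y = 2.64 / (1 + 1.98)
y = 2.64 / 2.98
y = 0.8859


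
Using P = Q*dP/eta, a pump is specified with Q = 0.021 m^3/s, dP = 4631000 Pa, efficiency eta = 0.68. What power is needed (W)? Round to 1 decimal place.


P = Q * dP / eta
P = 0.021 * 4631000 / 0.68
P = 97251.0 / 0.68
P = 143016.2 W


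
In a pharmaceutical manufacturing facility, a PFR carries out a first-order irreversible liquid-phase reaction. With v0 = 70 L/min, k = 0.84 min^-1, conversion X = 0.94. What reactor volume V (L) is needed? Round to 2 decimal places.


V = (v0/k) * ln(1/(1-X))
V = (70/0.84) * ln(1/(1-0.94))
V = 83.333333 * ln(16.666667)
V = 83.333333 * 2.813411
V = 234.45 L
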